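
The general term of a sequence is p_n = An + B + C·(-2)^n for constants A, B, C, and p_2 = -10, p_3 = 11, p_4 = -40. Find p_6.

-142

Write the equations: 2A + B + 4C = -10; 3A + B - 8C = 11; 4A + B + 16C = -40.
Subtracting the first from the second: A - 12C = 21.
Subtracting the second from the third: A + 24C = -51.
Solving: C = -2, A = -3, then B = 4.
So p_n = -3·n + 4 + (-2)·(-2)^n; at n=6 this is -142.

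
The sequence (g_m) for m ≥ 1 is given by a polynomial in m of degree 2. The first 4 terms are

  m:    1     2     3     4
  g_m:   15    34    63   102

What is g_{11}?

1st diffs: 19, 29, 39.
2nd diffs: 10, 10 (constant).
So g_m = 5m^2 + 4m + 6.
Evaluating at m = 11 gives g_{11} = 655.

655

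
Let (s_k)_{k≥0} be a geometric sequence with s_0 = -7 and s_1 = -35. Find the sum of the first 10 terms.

-17089842

Common ratio r = 5.
s_k = (-7)·5^(k-0).
S = (-7)·(5^10 - 1)/(5 - 1) = (-7)·(9765625 - 1)/(4) = -17089842.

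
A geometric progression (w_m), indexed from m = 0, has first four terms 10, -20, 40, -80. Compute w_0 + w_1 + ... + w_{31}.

-14316557650

Common ratio r = -2.
w_m = 10·(-2)^(m-0).
S = 10·((-2)^32 - 1)/(-2 - 1) = 10·(4294967296 - 1)/(-3) = -14316557650.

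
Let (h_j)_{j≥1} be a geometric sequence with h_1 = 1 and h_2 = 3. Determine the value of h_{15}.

Common ratio r = 3.
h_j = 1·3^(j-1).
h_{15} = 1·3^14 = 4782969.

4782969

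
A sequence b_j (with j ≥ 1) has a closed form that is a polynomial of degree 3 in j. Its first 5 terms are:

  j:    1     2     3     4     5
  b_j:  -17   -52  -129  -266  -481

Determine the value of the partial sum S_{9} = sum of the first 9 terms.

-7209

1st diffs: -35, -77, -137, -215.
2nd diffs: -42, -60, -78.
3rd diffs: -18, -18 (constant).
Newton forward-difference form: b_j = -17 + (-35)·C(j-1,1) + (-42)·C(j-1,2) + (-18)·C(j-1,3).
Continuing: -792, -1217, -1774, -2481.
Summing j = 1..9 (9 terms) gives -7209.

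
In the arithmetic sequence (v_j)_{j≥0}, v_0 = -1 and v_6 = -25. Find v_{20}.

-81

Common difference d = (-25 - (-1)) / (6 - 0) = -4.
v_j = -1 + (j - 0)·(-4).
v_{20} = -1 + 20·(-4) = -81.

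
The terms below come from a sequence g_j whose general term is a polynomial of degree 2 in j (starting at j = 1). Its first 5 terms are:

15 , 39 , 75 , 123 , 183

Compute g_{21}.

2775

1st diffs: 24, 36, 48, 60.
2nd diffs: 12, 12, 12 (constant).
Newton forward-difference form: g_j = 15 + 24·C(j-1,1) + 12·C(j-1,2).
At j = 21: j-1 = 20, so g_{21} = 15 + 480 + 2280 = 2775.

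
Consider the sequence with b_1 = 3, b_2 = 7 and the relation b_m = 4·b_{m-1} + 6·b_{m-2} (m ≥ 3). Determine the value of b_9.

836272

Step forward from the initial values:
b_3 = 46;  b_4 = 226;  b_5 = 1180;  b_6 = 6076;  b_7 = 31384;  b_8 = 161992;  b_9 = 836272.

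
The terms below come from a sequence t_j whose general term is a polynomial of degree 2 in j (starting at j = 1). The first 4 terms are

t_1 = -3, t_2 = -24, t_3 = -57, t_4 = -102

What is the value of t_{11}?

-753

1st diffs: -21, -33, -45.
2nd diffs: -12, -12 (constant).
Newton forward-difference form: t_j = -3 + (-21)·C(j-1,1) + (-12)·C(j-1,2).
At j = 11: j-1 = 10, so t_{11} = -3 - 210 - 540 = -753.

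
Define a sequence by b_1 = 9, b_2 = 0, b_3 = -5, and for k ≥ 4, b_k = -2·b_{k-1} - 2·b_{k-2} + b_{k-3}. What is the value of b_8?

Iterate the recurrence:
b_4 = 19;  b_5 = -28;  b_6 = 13;  b_7 = 49;  b_8 = -152.

-152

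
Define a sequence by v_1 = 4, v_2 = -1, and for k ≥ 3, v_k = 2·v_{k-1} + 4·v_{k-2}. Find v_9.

10624

Step forward from the initial values:
v_3 = 14;  v_4 = 24;  v_5 = 104;  v_6 = 304;  v_7 = 1024;  v_8 = 3264;  v_9 = 10624.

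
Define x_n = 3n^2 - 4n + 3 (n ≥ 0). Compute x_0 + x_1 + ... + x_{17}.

4797

Over n = 0..17: Σn = 153, Σn² = 1785.
Total = (3)·1785 + (-4)·153 + (3)·18 = 4797.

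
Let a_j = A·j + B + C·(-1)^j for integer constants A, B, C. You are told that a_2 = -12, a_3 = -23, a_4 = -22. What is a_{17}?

At j = 2, 3, 4: 2A + B + C = -12; 3A + B - C = -23; 4A + B + C = -22.
Subtracting the first from the second: A - 2C = -11.
Subtracting the second from the third: A + 2C = 1.
Solving: C = 3, A = -5, then B = -5.
Therefore a_{17} = -85 + (-5) + 3·(-1) = -93.

-93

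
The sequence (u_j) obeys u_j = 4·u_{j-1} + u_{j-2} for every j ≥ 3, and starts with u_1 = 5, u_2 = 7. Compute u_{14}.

Compute successive terms:
u_3 = 33;  u_4 = 139;  u_5 = 589;  …;  u_{11} = 3403185;  u_{12} = 14416123;  u_{13} = 61067677;  u_{14} = 258686831.

258686831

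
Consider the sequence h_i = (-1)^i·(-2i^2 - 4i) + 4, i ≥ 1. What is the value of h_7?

(-1)^7 = -1; -2i^2 - 4i at i=7 is -126; so h_7 = 130.

130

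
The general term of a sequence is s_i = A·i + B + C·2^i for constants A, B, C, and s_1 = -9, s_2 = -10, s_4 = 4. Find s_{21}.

4194191

Write the equations: A + B + 2C = -9; 2A + B + 4C = -10; 4A + B + 16C = 4.
Subtracting the first from the second: A + 2C = -1.
Subtracting the second from the third: 2A + 12C = 14.
Solving: C = 2, A = -5, then B = -8.
Hence s_{21} = -5·21 + (-8) + 2·2097152 = 4194191.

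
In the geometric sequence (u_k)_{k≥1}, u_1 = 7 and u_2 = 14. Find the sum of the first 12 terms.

Common ratio r = 2.
u_k = 7·2^(k-1).
S = 7·(2^12 - 1)/(2 - 1) = 7·(4096 - 1)/(1) = 28665.

28665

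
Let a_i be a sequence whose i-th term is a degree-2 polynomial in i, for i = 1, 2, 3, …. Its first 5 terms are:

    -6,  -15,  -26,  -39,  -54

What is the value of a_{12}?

1st diffs: -9, -11, -13, -15.
2nd diffs: -2, -2, -2 (constant).
Newton forward-difference form: a_i = -6 + (-9)·C(i-1,1) + (-2)·C(i-1,2).
At i = 12: i-1 = 11, so a_{12} = -6 - 99 - 110 = -215.

-215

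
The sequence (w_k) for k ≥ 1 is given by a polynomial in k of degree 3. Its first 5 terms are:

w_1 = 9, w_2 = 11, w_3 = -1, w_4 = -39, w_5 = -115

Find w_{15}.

-5605

1st diffs: 2, -12, -38, -76.
2nd diffs: -14, -26, -38.
3rd diffs: -12, -12 (constant).
Newton forward-difference form: w_k = 9 + 2·C(k-1,1) + (-14)·C(k-1,2) + (-12)·C(k-1,3).
At k = 15: k-1 = 14, so w_{15} = 9 + 28 - 1274 - 4368 = -5605.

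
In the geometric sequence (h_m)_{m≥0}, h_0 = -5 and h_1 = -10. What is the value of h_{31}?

-10737418240

Common ratio r = 2.
h_m = (-5)·2^(m-0).
h_{31} = (-5)·2^31 = -10737418240.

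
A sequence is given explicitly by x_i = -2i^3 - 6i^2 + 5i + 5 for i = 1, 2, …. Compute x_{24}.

x_{24} = -2·24^3 - 6·24^2 + 5·24 + 5 = -30979.

-30979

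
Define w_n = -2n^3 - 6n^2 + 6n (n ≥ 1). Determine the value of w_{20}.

-18280

w_{20} = -2·20^3 - 6·20^2 + 6·20 = -18280.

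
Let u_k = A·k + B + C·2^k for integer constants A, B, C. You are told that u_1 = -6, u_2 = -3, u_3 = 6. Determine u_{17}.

393156

The three given values yield: A + B + 2C = -6; 2A + B + 4C = -3; 3A + B + 8C = 6.
Subtracting the first from the second: A + 2C = 3.
Subtracting the second from the third: A + 4C = 9.
Solving: C = 3, A = -3, then B = -9.
So u_k = -3·k + (-9) + 3·2^k; at k=17 this is 393156.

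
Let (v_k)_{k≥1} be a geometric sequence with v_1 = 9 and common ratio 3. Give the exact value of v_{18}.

v_k = 9·3^(k-1).
v_{18} = 9·3^17 = 1162261467.

1162261467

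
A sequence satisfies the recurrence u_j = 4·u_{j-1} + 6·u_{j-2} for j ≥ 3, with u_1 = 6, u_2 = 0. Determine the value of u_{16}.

54331481088

Applying the relation repeatedly:
u_3 = 36, u_4 = 144, u_5 = 792, …, u_{13} = 394936704, u_{14} = 2038772736, u_{15} = 10524711168, u_{16} = 54331481088.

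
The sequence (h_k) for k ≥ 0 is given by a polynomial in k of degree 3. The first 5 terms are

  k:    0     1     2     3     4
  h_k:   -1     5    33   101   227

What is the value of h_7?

1133

1st diffs: 6, 28, 68, 126.
2nd diffs: 22, 40, 58.
3rd diffs: 18, 18 (constant).
So h_k = 3k^3 + 2k^2 + k - 1.
Evaluating at k = 7 gives h_7 = 1133.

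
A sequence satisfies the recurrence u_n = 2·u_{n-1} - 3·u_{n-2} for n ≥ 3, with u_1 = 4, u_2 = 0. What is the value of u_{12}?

Iterate the recurrence:
u_3 = -12; u_4 = -24; u_5 = -12; u_6 = 48; u_7 = 132; u_8 = 120; u_9 = -156; u_{10} = -672; u_{11} = -876; u_{12} = 264.

264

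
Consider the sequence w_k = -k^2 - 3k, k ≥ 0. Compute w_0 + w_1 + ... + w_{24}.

Over k = 0..24: Σk = 300, Σk² = 4900.
Total = (-1)·4900 + (-3)·300 = -5800.

-5800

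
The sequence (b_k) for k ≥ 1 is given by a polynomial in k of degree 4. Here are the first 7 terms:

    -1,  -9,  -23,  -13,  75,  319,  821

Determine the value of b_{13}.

1st diffs: -8, -14, 10, 88, 244, 502.
2nd diffs: -6, 24, 78, 156, 258.
3rd diffs: 30, 54, 78, 102.
4th diffs: 24, 24, 24 (constant).
So b_k = k^4 - 5k^3 + 2k^2 + 6k - 5.
Evaluating at k = 13 gives b_{13} = 17987.

17987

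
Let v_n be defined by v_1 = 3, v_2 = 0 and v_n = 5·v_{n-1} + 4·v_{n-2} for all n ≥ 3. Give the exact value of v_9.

367068

Compute successive terms:
v_3 = 12;  v_4 = 60;  v_5 = 348;  v_6 = 1980;  v_7 = 11292;  v_8 = 64380;  v_9 = 367068.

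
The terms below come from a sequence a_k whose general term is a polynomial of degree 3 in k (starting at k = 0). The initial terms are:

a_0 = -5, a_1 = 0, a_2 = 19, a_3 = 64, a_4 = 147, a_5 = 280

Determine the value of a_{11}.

2800

1st diffs: 5, 19, 45, 83, 133.
2nd diffs: 14, 26, 38, 50.
3rd diffs: 12, 12, 12 (constant).
Newton forward-difference form: a_k = -5 + 5·C(k,1) + 14·C(k,2) + 12·C(k,3).
At k = 11: k = 11, so a_{11} = -5 + 55 + 770 + 1980 = 2800.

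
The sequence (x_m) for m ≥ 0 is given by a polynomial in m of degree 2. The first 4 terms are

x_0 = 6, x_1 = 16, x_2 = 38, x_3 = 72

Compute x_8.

422

1st diffs: 10, 22, 34.
2nd diffs: 12, 12 (constant).
So x_m = 6m^2 + 4m + 6.
Evaluating at m = 8 gives x_8 = 422.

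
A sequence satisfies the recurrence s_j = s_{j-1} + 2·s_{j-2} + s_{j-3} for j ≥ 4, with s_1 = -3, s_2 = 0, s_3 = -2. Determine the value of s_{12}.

Applying the relation repeatedly:
s_4 = -5, s_5 = -9, s_6 = -21, s_7 = -44, s_8 = -95, s_9 = -204, s_{10} = -438, s_{11} = -941, s_{12} = -2021.

-2021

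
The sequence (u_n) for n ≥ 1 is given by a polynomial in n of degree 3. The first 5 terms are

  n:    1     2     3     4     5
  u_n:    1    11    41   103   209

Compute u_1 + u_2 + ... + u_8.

2248

1st diffs: 10, 30, 62, 106.
2nd diffs: 20, 32, 44.
3rd diffs: 12, 12 (constant).
Newton forward-difference form: u_n = 1 + 10·C(n-1,1) + 20·C(n-1,2) + 12·C(n-1,3).
Continuing: 371, 601, 911.
Summing n = 1..8 (8 terms) gives 2248.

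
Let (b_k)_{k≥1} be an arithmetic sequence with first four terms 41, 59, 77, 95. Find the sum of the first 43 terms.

18017

Common difference d = 18.
b_k = 41 + (k - 1)·18.
b_{43} = 797; S = 43·(41 + 797)/2 = 18017.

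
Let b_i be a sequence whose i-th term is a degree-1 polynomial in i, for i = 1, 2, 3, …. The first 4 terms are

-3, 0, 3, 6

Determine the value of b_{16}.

1st diffs: 3, 3, 3 (constant).
So b_i = 3i - 6.
Evaluating at i = 16 gives b_{16} = 42.

42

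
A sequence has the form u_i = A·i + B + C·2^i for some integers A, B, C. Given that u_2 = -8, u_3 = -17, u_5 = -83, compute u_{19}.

Write the equations: 2A + B + 4C = -8; 3A + B + 8C = -17; 5A + B + 32C = -83.
Subtracting the first from the second: A + 4C = -9.
Subtracting the second from the third: 2A + 24C = -66.
Solving: C = -3, A = 3, then B = -2.
Therefore u_{19} = 57 + (-2) + (-3)·524288 = -1572809.

-1572809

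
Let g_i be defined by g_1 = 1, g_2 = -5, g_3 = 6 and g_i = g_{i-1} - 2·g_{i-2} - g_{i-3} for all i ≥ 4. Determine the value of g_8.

Step forward from the initial values:
g_4 = 15; g_5 = 8; g_6 = -28; g_7 = -59; g_8 = -11.

-11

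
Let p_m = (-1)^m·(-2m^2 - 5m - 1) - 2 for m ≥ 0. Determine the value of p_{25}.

1374

(-1)^25 = -1; -2m^2 - 5m - 1 at m=25 is -1376; so p_{25} = 1374.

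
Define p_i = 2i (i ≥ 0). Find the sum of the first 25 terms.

Over i = 0..24: Σi = 300.
Total = (2)·300 = 600.

600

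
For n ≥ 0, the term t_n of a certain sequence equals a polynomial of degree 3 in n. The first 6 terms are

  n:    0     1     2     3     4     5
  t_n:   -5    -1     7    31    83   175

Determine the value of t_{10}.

1655

1st diffs: 4, 8, 24, 52, 92.
2nd diffs: 4, 16, 28, 40.
3rd diffs: 12, 12, 12 (constant).
Newton forward-difference form: t_n = -5 + 4·C(n,1) + 4·C(n,2) + 12·C(n,3).
At n = 10: n = 10, so t_{10} = -5 + 40 + 180 + 1440 = 1655.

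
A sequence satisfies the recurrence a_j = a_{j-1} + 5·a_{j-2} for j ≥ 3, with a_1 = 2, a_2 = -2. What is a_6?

28

Step forward from the initial values:
a_3 = 8, a_4 = -2, a_5 = 38, a_6 = 28.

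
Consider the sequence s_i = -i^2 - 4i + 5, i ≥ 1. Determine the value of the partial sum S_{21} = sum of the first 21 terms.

-4130

Over i = 1..21: Σi = 231, Σi² = 3311.
Total = (-1)·3311 + (-4)·231 + (5)·21 = -4130.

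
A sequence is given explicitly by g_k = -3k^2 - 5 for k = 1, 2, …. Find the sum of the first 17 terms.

-5440

Over k = 1..17: Σk = 153, Σk² = 1785.
Total = (-3)·1785 + (-5)·17 = -5440.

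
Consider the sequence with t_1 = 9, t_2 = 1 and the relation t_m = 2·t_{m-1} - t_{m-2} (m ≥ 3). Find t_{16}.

-111

t_3 = -7  t_4 = -15  t_5 = -23  …  t_{13} = -87  t_{14} = -95  t_{15} = -103  t_{16} = -111.
(Characteristic roots are 1 and 1.)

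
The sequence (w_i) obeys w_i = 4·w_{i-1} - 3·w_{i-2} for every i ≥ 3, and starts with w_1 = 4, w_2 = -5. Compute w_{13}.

Step forward from the initial values:
w_3 = -32;  w_4 = -113;  w_5 = -356;  …;  w_{10} = -88565;  w_{11} = -265712;  w_{12} = -797153;  w_{13} = -2391476.
(Characteristic roots are 3 and 1.)

-2391476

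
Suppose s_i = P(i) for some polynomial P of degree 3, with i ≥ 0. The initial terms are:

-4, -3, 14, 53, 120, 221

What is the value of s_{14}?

3650

1st diffs: 1, 17, 39, 67, 101.
2nd diffs: 16, 22, 28, 34.
3rd diffs: 6, 6, 6 (constant).
Newton forward-difference form: s_i = -4 + 1·C(i,1) + 16·C(i,2) + 6·C(i,3).
At i = 14: i = 14, so s_{14} = -4 + 14 + 1456 + 2184 = 3650.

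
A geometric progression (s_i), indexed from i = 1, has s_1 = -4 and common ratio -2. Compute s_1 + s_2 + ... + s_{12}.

s_i = (-4)·(-2)^(i-1).
S = (-4)·((-2)^12 - 1)/(-2 - 1) = (-4)·(4096 - 1)/(-3) = 5460.

5460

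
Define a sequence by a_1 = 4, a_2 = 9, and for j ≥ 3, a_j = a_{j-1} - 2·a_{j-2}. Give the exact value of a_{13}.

Applying the relation repeatedly:
a_3 = 1, a_4 = -17, a_5 = -19, …, a_{10} = -129, a_{11} = 37, a_{12} = 295, a_{13} = 221.

221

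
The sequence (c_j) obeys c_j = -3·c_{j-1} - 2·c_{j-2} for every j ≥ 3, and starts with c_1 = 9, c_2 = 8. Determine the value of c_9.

-4326

Iterate the recurrence:
c_3 = -42  c_4 = 110  c_5 = -246  c_6 = 518  c_7 = -1062  c_8 = 2150  c_9 = -4326.
(Characteristic roots are -1 and -2.)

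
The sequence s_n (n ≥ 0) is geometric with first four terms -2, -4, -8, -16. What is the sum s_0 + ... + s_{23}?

Common ratio r = 2.
s_n = (-2)·2^(n-0).
S = (-2)·(2^24 - 1)/(2 - 1) = (-2)·(16777216 - 1)/(1) = -33554430.

-33554430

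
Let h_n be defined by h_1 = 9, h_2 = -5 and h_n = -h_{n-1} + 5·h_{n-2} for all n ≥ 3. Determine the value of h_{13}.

1035825

Step forward from the initial values:
h_3 = 50  h_4 = -75  h_5 = 325  …  h_{10} = -46575  h_{11} = 133825  h_{12} = -366700  h_{13} = 1035825.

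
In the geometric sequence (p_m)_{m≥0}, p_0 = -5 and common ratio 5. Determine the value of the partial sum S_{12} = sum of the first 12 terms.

p_m = (-5)·5^(m-0).
S = (-5)·(5^12 - 1)/(5 - 1) = (-5)·(244140625 - 1)/(4) = -305175780.

-305175780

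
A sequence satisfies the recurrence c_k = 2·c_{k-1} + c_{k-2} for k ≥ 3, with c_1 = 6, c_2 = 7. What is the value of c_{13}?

Step forward from the initial values:
c_3 = 20; c_4 = 47; c_5 = 114; …; c_{10} = 9343; c_{11} = 22556; c_{12} = 54455; c_{13} = 131466.

131466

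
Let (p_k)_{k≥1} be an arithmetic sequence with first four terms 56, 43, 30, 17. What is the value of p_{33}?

-360

Common difference d = -13.
p_k = 56 + (k - 1)·(-13).
p_{33} = 56 + 32·(-13) = -360.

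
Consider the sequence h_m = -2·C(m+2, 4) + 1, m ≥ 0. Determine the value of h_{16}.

-6119

C(18, 4) = 3060, so h_{16} = -6119.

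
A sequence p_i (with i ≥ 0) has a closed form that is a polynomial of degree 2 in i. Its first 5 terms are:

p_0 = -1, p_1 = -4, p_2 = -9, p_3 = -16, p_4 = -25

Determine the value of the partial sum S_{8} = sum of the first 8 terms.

1st diffs: -3, -5, -7, -9.
2nd diffs: -2, -2, -2 (constant).
Newton forward-difference form: p_i = -1 + (-3)·C(i,1) + (-2)·C(i,2).
Continuing: -36, -49, -64.
Summing i = 0..7 (8 terms) gives -204.

-204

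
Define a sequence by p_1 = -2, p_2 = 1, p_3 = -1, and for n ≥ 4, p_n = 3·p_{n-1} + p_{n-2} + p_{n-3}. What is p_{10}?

-5379

p_4 = -4  p_5 = -12  p_6 = -41  p_7 = -139  p_8 = -470  p_9 = -1590  p_{10} = -5379.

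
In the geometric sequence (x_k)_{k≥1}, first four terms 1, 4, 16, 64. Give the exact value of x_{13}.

16777216

Common ratio r = 4.
x_k = 1·4^(k-1).
x_{13} = 1·4^12 = 16777216.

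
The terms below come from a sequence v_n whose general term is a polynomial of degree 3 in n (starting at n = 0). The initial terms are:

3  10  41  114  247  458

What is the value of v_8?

1739

1st diffs: 7, 31, 73, 133, 211.
2nd diffs: 24, 42, 60, 78.
3rd diffs: 18, 18, 18 (constant).
Newton forward-difference form: v_n = 3 + 7·C(n,1) + 24·C(n,2) + 18·C(n,3).
At n = 8: n = 8, so v_8 = 3 + 56 + 672 + 1008 = 1739.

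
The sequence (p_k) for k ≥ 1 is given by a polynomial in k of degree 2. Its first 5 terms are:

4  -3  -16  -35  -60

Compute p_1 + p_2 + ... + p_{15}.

-3405

1st diffs: -7, -13, -19, -25.
2nd diffs: -6, -6, -6 (constant).
Newton forward-difference form: p_k = 4 + (-7)·C(k-1,1) + (-6)·C(k-1,2).
Continuing: …, -91, -128, -171, -220, …, p_{15} = -640.
Summing k = 1..15 (15 terms) gives -3405.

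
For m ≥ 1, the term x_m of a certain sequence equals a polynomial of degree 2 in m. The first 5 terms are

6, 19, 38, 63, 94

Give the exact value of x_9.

1st diffs: 13, 19, 25, 31.
2nd diffs: 6, 6, 6 (constant).
Newton forward-difference form: x_m = 6 + 13·C(m-1,1) + 6·C(m-1,2).
At m = 9: m-1 = 8, so x_9 = 6 + 104 + 168 = 278.

278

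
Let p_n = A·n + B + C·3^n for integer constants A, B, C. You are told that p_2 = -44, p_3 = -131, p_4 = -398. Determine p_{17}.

The three given values yield: 2A + B + 9C = -44; 3A + B + 27C = -131; 4A + B + 81C = -398.
Subtracting the first from the second: A + 18C = -87.
Subtracting the second from the third: A + 54C = -267.
Solving: C = -5, A = 3, then B = -5.
Hence p_{17} = 3·17 + (-5) + (-5)·129140163 = -645700769.

-645700769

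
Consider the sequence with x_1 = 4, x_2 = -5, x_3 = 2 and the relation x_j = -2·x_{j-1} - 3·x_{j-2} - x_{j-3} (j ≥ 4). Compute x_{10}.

80

x_4 = 7; x_5 = -15; x_6 = 7; x_7 = 24; x_8 = -54; x_9 = 29; x_{10} = 80.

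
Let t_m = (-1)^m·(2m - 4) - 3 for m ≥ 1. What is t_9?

-17

(-1)^9 = -1; 2m - 4 at m=9 is 14; so t_9 = -17.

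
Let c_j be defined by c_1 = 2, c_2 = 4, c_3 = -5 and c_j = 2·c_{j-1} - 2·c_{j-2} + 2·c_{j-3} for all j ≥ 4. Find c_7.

Compute successive terms:
c_4 = -14, c_5 = -10, c_6 = -2, c_7 = -12.

-12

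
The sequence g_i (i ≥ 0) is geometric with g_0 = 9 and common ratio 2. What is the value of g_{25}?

301989888

g_i = 9·2^(i-0).
g_{25} = 9·2^25 = 301989888.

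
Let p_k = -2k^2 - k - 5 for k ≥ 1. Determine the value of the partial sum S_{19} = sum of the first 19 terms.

-5225

Over k = 1..19: Σk = 190, Σk² = 2470.
Total = (-2)·2470 + (-1)·190 + (-5)·19 = -5225.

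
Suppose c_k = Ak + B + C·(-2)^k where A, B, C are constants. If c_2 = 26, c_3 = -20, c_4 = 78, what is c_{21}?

-8388560

Write the equations: 2A + B + 4C = 26; 3A + B - 8C = -20; 4A + B + 16C = 78.
Subtracting the first from the second: A - 12C = -46.
Subtracting the second from the third: A + 24C = 98.
Solving: C = 4, A = 2, then B = 6.
Therefore c_{21} = 42 + 6 + 4·(-2097152) = -8388560.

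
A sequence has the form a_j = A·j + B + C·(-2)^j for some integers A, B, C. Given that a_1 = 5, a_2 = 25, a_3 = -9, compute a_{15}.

Write the equations: A + B - 2C = 5; 2A + B + 4C = 25; 3A + B - 8C = -9.
Subtracting the first from the second: A + 6C = 20.
Subtracting the second from the third: A - 12C = -34.
Solving: C = 3, A = 2, then B = 9.
Therefore a_{15} = 30 + 9 + 3·(-32768) = -98265.

-98265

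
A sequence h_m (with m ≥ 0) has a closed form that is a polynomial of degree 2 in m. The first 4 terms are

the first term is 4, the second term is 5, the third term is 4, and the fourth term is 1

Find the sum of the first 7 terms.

1st diffs: 1, -1, -3.
2nd diffs: -2, -2 (constant).
Newton forward-difference form: h_m = 4 + 1·C(m,1) + (-2)·C(m,2).
Continuing: -4, -11, -20.
Summing m = 0..6 (7 terms) gives -21.

-21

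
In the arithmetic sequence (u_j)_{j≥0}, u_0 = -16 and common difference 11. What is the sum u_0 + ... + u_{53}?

u_j = -16 + (j - 0)·11.
u_{53} = 567; S = 54·(-16 + 567)/2 = 14877.

14877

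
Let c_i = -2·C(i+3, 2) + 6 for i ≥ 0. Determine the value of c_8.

C(11, 2) = 55, so c_8 = -104.

-104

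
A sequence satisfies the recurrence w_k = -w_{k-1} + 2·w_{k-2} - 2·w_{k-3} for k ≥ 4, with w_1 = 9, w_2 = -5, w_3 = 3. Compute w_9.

Step forward from the initial values:
w_4 = -31  w_5 = 47  w_6 = -115  w_7 = 271  w_8 = -595  w_9 = 1367.

1367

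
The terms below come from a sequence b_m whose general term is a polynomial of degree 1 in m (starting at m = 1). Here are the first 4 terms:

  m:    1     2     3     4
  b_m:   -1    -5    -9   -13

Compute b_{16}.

1st diffs: -4, -4, -4 (constant).
So b_m = -4m + 3.
Evaluating at m = 16 gives b_{16} = -61.

-61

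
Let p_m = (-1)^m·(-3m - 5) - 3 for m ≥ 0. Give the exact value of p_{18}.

(-1)^18 = 1; -3m - 5 at m=18 is -59; so p_{18} = -62.

-62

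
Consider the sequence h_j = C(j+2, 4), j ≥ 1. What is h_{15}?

2380

C(17, 4) = 2380, so h_{15} = 2380.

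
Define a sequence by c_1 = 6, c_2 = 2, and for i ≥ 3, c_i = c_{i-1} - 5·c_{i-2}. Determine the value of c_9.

-588

Iterate the recurrence:
c_3 = -28;  c_4 = -38;  c_5 = 102;  c_6 = 292;  c_7 = -218;  c_8 = -1678;  c_9 = -588.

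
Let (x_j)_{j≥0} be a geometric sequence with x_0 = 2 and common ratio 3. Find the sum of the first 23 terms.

x_j = 2·3^(j-0).
S = 2·(3^23 - 1)/(3 - 1) = 2·(94143178827 - 1)/(2) = 94143178826.

94143178826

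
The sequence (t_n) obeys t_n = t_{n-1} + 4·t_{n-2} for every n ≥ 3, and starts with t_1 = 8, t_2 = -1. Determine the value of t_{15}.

Iterate the recurrence:
t_3 = 31; t_4 = 27; t_5 = 151; …; t_{12} = 86139; t_{13} = 223543; t_{14} = 568099; t_{15} = 1462271.

1462271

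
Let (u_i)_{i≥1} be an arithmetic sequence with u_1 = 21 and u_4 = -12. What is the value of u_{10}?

-78

Common difference d = (-12 - 21) / (4 - 1) = -11.
u_i = 21 + (i - 1)·(-11).
u_{10} = 21 + 9·(-11) = -78.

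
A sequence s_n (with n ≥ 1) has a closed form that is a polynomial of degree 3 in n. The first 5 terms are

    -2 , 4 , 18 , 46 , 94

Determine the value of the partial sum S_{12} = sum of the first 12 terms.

1st diffs: 6, 14, 28, 48.
2nd diffs: 8, 14, 20.
3rd diffs: 6, 6 (constant).
Newton forward-difference form: s_n = -2 + 6·C(n-1,1) + 8·C(n-1,2) + 6·C(n-1,3).
Continuing: …, 168, 274, 418, 606, …, s_{12} = 1494.
Summing n = 1..12 (12 terms) gives 5102.

5102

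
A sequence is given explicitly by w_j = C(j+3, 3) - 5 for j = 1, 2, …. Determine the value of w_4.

30

C(7, 3) = 35, so w_4 = 30.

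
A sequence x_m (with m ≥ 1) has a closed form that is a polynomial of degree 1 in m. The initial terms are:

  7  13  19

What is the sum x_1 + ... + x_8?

224

1st diffs: 6, 6 (constant).
So x_m = 6m + 1.
Continuing: …, 25, 31, 37, 43, …, x_8 = 49.
Summing m = 1..8 (8 terms) gives 224.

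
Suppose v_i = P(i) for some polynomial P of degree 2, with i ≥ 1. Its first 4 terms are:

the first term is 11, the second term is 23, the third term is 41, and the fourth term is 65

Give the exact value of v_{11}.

401

1st diffs: 12, 18, 24.
2nd diffs: 6, 6 (constant).
So v_i = 3i^2 + 3i + 5.
Evaluating at i = 11 gives v_{11} = 401.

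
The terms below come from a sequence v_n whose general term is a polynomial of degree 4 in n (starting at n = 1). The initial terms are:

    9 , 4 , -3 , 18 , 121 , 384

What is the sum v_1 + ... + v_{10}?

11973

1st diffs: -5, -7, 21, 103, 263.
2nd diffs: -2, 28, 82, 160.
3rd diffs: 30, 54, 78.
4th diffs: 24, 24 (constant).
So v_n = n^4 - 5n^3 + 4n^2 + 3n + 6.
Continuing: 909, 1822, 3273, 5436.
Summing n = 1..10 (10 terms) gives 11973.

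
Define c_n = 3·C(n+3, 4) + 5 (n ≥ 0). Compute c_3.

C(6, 4) = 15, so c_3 = 50.

50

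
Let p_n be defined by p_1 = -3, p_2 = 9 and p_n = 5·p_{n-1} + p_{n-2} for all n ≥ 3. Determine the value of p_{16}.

Compute successive terms:
p_3 = 42; p_4 = 219; p_5 = 1137; …; p_{13} = 600938517; p_{14} = 3120422769; p_{15} = 16203052362; p_{16} = 84135684579.

84135684579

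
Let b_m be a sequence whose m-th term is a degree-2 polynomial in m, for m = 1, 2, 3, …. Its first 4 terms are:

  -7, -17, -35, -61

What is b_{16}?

-997

1st diffs: -10, -18, -26.
2nd diffs: -8, -8 (constant).
Newton forward-difference form: b_m = -7 + (-10)·C(m-1,1) + (-8)·C(m-1,2).
At m = 16: m-1 = 15, so b_{16} = -7 - 150 - 840 = -997.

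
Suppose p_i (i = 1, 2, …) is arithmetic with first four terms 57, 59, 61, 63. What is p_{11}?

77

Common difference d = 2.
p_i = 57 + (i - 1)·2.
p_{11} = 57 + 10·2 = 77.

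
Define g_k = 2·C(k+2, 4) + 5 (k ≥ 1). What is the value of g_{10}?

C(12, 4) = 495, so g_{10} = 995.

995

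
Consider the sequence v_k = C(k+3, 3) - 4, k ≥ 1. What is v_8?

C(11, 3) = 165, so v_8 = 161.

161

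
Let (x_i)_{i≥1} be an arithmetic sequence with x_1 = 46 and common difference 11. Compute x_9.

x_i = 46 + (i - 1)·11.
x_9 = 46 + 8·11 = 134.

134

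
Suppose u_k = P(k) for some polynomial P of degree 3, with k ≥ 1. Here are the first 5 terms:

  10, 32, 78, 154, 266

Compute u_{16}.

5590

1st diffs: 22, 46, 76, 112.
2nd diffs: 24, 30, 36.
3rd diffs: 6, 6 (constant).
Newton forward-difference form: u_k = 10 + 22·C(k-1,1) + 24·C(k-1,2) + 6·C(k-1,3).
At k = 16: k-1 = 15, so u_{16} = 10 + 330 + 2520 + 2730 = 5590.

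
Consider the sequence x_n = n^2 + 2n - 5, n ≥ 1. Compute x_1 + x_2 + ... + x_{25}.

Over n = 1..25: Σn = 325, Σn² = 5525.
Total = (1)·5525 + (2)·325 + (-5)·25 = 6050.

6050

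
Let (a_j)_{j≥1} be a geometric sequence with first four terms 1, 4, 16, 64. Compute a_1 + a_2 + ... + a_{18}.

Common ratio r = 4.
a_j = 1·4^(j-1).
S = 1·(4^18 - 1)/(4 - 1) = 1·(68719476736 - 1)/(3) = 22906492245.

22906492245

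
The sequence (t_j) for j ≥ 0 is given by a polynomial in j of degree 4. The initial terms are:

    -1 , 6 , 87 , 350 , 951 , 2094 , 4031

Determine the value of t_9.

17846

1st diffs: 7, 81, 263, 601, 1143, 1937.
2nd diffs: 74, 182, 338, 542, 794.
3rd diffs: 108, 156, 204, 252.
4th diffs: 48, 48, 48 (constant).
Newton forward-difference form: t_j = -1 + 7·C(j,1) + 74·C(j,2) + 108·C(j,3) + 48·C(j,4).
At j = 9: j = 9, so t_9 = -1 + 63 + 2664 + 9072 + 6048 = 17846.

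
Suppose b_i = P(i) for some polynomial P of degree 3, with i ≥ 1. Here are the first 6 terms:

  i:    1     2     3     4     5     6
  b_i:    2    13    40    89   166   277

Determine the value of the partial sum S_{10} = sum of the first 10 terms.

3695

1st diffs: 11, 27, 49, 77, 111.
2nd diffs: 16, 22, 28, 34.
3rd diffs: 6, 6, 6 (constant).
So b_i = i^3 + 2i^2 - 2i + 1.
Continuing: 428, 625, 874, 1181.
Summing i = 1..10 (10 terms) gives 3695.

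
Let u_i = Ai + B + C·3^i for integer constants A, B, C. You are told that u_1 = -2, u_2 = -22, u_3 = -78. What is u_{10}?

Write the equations: A + B + 3C = -2; 2A + B + 9C = -22; 3A + B + 27C = -78.
Subtracting the first from the second: A + 6C = -20.
Subtracting the second from the third: A + 18C = -56.
Solving: C = -3, A = -2, then B = 9.
So u_i = -2·i + 9 + (-3)·3^i; at i=10 this is -177158.

-177158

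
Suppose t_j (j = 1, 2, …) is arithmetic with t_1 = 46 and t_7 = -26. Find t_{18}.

Common difference d = (-26 - 46) / (7 - 1) = -12.
t_j = 46 + (j - 1)·(-12).
t_{18} = 46 + 17·(-12) = -158.

-158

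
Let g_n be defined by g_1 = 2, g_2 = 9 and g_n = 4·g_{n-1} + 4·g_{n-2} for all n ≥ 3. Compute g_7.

Compute successive terms:
g_3 = 44, g_4 = 212, g_5 = 1024, g_6 = 4944, g_7 = 23872.

23872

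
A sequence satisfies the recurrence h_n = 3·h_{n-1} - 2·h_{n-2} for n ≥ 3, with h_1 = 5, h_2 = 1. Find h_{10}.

Iterate the recurrence:
h_3 = -7; h_4 = -23; h_5 = -55; h_6 = -119; h_7 = -247; h_8 = -503; h_9 = -1015; h_{10} = -2039.
(Characteristic roots are 2 and 1.)

-2039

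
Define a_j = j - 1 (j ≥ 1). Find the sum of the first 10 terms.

Over j = 1..10: Σj = 55.
Total = (1)·55 + (-1)·10 = 45.

45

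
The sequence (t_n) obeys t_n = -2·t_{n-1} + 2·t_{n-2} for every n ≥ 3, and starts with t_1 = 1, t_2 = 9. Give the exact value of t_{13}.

Iterate the recurrence:
t_3 = -16; t_4 = 50; t_5 = -132; …; t_{10} = 20240; t_{11} = -55296; t_{12} = 151072; t_{13} = -412736.

-412736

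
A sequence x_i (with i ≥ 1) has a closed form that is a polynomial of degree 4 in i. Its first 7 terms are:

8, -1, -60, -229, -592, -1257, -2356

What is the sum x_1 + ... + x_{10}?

-24973

1st diffs: -9, -59, -169, -363, -665, -1099.
2nd diffs: -50, -110, -194, -302, -434.
3rd diffs: -60, -84, -108, -132.
4th diffs: -24, -24, -24 (constant).
Newton forward-difference form: x_i = 8 + (-9)·C(i-1,1) + (-50)·C(i-1,2) + (-60)·C(i-1,3) + (-24)·C(i-1,4).
Continuing: -4045, -6504, -9937.
Summing i = 1..10 (10 terms) gives -24973.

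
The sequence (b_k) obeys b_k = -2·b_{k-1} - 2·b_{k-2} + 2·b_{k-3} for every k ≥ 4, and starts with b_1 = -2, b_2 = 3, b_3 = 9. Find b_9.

b_4 = -28, b_5 = 44, b_6 = -14, b_7 = -116, b_8 = 348, b_9 = -492.

-492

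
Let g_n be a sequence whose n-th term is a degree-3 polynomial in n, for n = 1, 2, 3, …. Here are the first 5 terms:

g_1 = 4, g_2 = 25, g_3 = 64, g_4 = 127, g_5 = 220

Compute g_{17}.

1st diffs: 21, 39, 63, 93.
2nd diffs: 18, 24, 30.
3rd diffs: 6, 6 (constant).
Newton forward-difference form: g_n = 4 + 21·C(n-1,1) + 18·C(n-1,2) + 6·C(n-1,3).
At n = 17: n-1 = 16, so g_{17} = 4 + 336 + 2160 + 3360 = 5860.

5860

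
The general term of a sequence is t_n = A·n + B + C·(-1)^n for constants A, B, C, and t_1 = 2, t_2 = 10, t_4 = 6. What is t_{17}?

At n = 1, 2, 4: A + B - C = 2; 2A + B + C = 10; 4A + B + C = 6.
Subtracting the first from the second: A + 2C = 8.
Subtracting the second from the third: 2A = -4.
Solving: C = 5, A = -2, then B = 9.
So t_n = -2·n + 9 + 5·(-1)^n; at n=17 this is -30.

-30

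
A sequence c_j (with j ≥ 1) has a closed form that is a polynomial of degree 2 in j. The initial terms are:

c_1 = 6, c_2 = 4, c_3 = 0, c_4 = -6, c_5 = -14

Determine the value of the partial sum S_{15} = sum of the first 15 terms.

1st diffs: -2, -4, -6, -8.
2nd diffs: -2, -2, -2 (constant).
So c_j = -j^2 + j + 6.
Continuing: …, -24, -36, -50, -66, …, c_{15} = -204.
Summing j = 1..15 (15 terms) gives -1030.

-1030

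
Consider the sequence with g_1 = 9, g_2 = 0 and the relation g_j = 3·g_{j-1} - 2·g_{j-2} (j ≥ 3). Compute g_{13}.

-36846

Applying the relation repeatedly:
g_3 = -18, g_4 = -54, g_5 = -126, …, g_{10} = -4590, g_{11} = -9198, g_{12} = -18414, g_{13} = -36846.
(Characteristic roots are 2 and 1.)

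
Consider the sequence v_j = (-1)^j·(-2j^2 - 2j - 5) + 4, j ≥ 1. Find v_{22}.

-1013

(-1)^22 = 1; -2j^2 - 2j - 5 at j=22 is -1017; so v_{22} = -1013.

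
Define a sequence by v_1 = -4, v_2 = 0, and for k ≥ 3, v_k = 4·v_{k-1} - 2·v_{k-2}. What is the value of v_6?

Step forward from the initial values:
v_3 = 8;  v_4 = 32;  v_5 = 112;  v_6 = 384.

384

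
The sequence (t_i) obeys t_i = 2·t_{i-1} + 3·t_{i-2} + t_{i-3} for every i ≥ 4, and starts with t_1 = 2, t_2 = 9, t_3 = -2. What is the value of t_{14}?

Iterate the recurrence:
t_4 = 25;  t_5 = 53;  t_6 = 179;  …;  t_{11} = 48873;  t_{12} = 150509;  t_{13} = 463507;  t_{14} = 1427414.

1427414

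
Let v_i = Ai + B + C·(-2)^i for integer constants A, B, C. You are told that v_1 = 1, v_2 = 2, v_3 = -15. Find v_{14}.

16322

Write the equations: A + B - 2C = 1; 2A + B + 4C = 2; 3A + B - 8C = -15.
Subtracting the first from the second: A + 6C = 1.
Subtracting the second from the third: A - 12C = -17.
Solving: C = 1, A = -5, then B = 8.
So v_i = -5·i + 8 + 1·(-2)^i; at i=14 this is 16322.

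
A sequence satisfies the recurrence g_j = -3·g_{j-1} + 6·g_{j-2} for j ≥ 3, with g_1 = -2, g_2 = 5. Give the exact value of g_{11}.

g_3 = -27  g_4 = 111  g_5 = -495  g_6 = 2151  g_7 = -9423  g_8 = 41175  g_9 = -180063  g_{10} = 787239  g_{11} = -3442095.

-3442095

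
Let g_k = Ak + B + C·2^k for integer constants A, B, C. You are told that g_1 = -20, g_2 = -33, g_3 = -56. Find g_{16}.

-327735

Write the equations: A + B + 2C = -20; 2A + B + 4C = -33; 3A + B + 8C = -56.
Subtracting the first from the second: A + 2C = -13.
Subtracting the second from the third: A + 4C = -23.
Solving: C = -5, A = -3, then B = -7.
Hence g_{16} = -3·16 + (-7) + (-5)·65536 = -327735.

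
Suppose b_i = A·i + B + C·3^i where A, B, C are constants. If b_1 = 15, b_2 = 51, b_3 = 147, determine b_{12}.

The three given values yield: A + B + 3C = 15; 2A + B + 9C = 51; 3A + B + 27C = 147.
Subtracting the first from the second: A + 6C = 36.
Subtracting the second from the third: A + 18C = 96.
Solving: C = 5, A = 6, then B = -6.
So b_i = 6·i + (-6) + 5·3^i; at i=12 this is 2657271.

2657271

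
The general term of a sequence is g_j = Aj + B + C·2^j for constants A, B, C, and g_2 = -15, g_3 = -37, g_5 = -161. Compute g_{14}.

At j = 2, 3, 5: 2A + B + 4C = -15; 3A + B + 8C = -37; 5A + B + 32C = -161.
Subtracting the first from the second: A + 4C = -22.
Subtracting the second from the third: 2A + 24C = -124.
Solving: C = -5, A = -2, then B = 9.
So g_j = -2·j + 9 + (-5)·2^j; at j=14 this is -81939.

-81939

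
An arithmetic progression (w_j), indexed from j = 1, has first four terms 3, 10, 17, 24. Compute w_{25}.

171

Common difference d = 7.
w_j = 3 + (j - 1)·7.
w_{25} = 3 + 24·7 = 171.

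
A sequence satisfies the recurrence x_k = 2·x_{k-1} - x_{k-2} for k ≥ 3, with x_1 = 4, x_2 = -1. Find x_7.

Applying the relation repeatedly:
x_3 = -6  x_4 = -11  x_5 = -16  x_6 = -21  x_7 = -26.
(Characteristic roots are 1 and 1.)

-26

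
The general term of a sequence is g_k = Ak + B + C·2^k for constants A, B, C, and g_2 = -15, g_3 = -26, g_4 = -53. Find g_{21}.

-8388512

Write the equations: 2A + B + 4C = -15; 3A + B + 8C = -26; 4A + B + 16C = -53.
Subtracting the first from the second: A + 4C = -11.
Subtracting the second from the third: A + 8C = -27.
Solving: C = -4, A = 5, then B = -9.
Hence g_{21} = 5·21 + (-9) + (-4)·2097152 = -8388512.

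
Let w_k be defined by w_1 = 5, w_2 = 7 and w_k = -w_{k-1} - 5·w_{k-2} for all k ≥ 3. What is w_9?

Iterate the recurrence:
w_3 = -32  w_4 = -3  w_5 = 163  w_6 = -148  w_7 = -667  w_8 = 1407  w_9 = 1928.

1928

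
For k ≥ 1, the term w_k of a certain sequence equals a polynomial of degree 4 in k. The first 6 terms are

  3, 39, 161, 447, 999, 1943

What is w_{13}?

1st diffs: 36, 122, 286, 552, 944.
2nd diffs: 86, 164, 266, 392.
3rd diffs: 78, 102, 126.
4th diffs: 24, 24 (constant).
Newton forward-difference form: w_k = 3 + 36·C(k-1,1) + 86·C(k-1,2) + 78·C(k-1,3) + 24·C(k-1,4).
At k = 13: k-1 = 12, so w_{13} = 3 + 432 + 5676 + 17160 + 11880 = 35151.

35151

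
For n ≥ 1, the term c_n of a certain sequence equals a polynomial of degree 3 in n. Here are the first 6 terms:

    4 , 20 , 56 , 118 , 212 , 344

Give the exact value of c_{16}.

5074

1st diffs: 16, 36, 62, 94, 132.
2nd diffs: 20, 26, 32, 38.
3rd diffs: 6, 6, 6 (constant).
Newton forward-difference form: c_n = 4 + 16·C(n-1,1) + 20·C(n-1,2) + 6·C(n-1,3).
At n = 16: n-1 = 15, so c_{16} = 4 + 240 + 2100 + 2730 = 5074.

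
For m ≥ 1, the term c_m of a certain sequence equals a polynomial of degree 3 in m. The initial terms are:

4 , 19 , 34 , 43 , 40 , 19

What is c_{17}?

1st diffs: 15, 15, 9, -3, -21.
2nd diffs: 0, -6, -12, -18.
3rd diffs: -6, -6, -6 (constant).
Newton forward-difference form: c_m = 4 + 15·C(m-1,1) + (-6)·C(m-1,3).
At m = 17: m-1 = 16, so c_{17} = 4 + 240 - 3360 = -3116.

-3116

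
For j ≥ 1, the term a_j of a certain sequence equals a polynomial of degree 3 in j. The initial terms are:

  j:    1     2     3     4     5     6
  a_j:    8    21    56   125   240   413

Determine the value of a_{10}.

1925

1st diffs: 13, 35, 69, 115, 173.
2nd diffs: 22, 34, 46, 58.
3rd diffs: 12, 12, 12 (constant).
Newton forward-difference form: a_j = 8 + 13·C(j-1,1) + 22·C(j-1,2) + 12·C(j-1,3).
At j = 10: j-1 = 9, so a_{10} = 8 + 117 + 792 + 1008 = 1925.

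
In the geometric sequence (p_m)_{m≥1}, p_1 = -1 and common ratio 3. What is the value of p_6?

-243

p_m = (-1)·3^(m-1).
p_6 = (-1)·3^5 = -243.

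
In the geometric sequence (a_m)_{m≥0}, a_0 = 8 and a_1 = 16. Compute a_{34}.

Common ratio r = 2.
a_m = 8·2^(m-0).
a_{34} = 8·2^34 = 137438953472.

137438953472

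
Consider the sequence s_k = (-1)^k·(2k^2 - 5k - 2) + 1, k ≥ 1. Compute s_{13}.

(-1)^13 = -1; 2k^2 - 5k - 2 at k=13 is 271; so s_{13} = -270.

-270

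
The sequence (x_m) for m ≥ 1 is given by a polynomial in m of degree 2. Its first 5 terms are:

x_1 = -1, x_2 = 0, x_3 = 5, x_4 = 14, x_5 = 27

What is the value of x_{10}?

152

1st diffs: 1, 5, 9, 13.
2nd diffs: 4, 4, 4 (constant).
Newton forward-difference form: x_m = -1 + 1·C(m-1,1) + 4·C(m-1,2).
At m = 10: m-1 = 9, so x_{10} = -1 + 9 + 144 = 152.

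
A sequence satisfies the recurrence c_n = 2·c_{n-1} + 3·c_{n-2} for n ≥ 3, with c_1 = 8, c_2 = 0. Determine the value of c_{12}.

c_3 = 24, c_4 = 48, c_5 = 168, c_6 = 480, c_7 = 1464, c_8 = 4368, c_9 = 13128, c_{10} = 39360, c_{11} = 118104, c_{12} = 354288.
(Characteristic roots are 3 and -1.)

354288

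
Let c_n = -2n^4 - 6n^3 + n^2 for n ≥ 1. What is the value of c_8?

c_8 = -2·8^4 - 6·8^3 + 1·8^2 = -11200.

-11200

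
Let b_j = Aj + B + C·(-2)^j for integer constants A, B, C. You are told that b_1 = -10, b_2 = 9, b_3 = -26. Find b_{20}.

The three given values yield: A + B - 2C = -10; 2A + B + 4C = 9; 3A + B - 8C = -26.
Subtracting the first from the second: A + 6C = 19.
Subtracting the second from the third: A - 12C = -35.
Solving: C = 3, A = 1, then B = -5.
Hence b_{20} = 1·20 + (-5) + 3·1048576 = 3145743.

3145743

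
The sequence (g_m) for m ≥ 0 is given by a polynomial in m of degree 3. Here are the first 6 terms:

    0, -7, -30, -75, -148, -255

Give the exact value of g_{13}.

1st diffs: -7, -23, -45, -73, -107.
2nd diffs: -16, -22, -28, -34.
3rd diffs: -6, -6, -6 (constant).
So g_m = -m^3 - 5m^2 - m.
Evaluating at m = 13 gives g_{13} = -3055.

-3055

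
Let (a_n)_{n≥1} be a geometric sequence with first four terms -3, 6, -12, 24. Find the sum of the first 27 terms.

-134217729

Common ratio r = -2.
a_n = (-3)·(-2)^(n-1).
S = (-3)·((-2)^27 - 1)/(-2 - 1) = (-3)·(-134217728 - 1)/(-3) = -134217729.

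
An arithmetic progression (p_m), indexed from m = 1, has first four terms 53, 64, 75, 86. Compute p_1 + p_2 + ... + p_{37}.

Common difference d = 11.
p_m = 53 + (m - 1)·11.
p_{37} = 449; S = 37·(53 + 449)/2 = 9287.

9287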